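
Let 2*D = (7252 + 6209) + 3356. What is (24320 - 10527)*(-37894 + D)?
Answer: -813387003/2 ≈ -4.0669e+8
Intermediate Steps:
D = 16817/2 (D = ((7252 + 6209) + 3356)/2 = (13461 + 3356)/2 = (½)*16817 = 16817/2 ≈ 8408.5)
(24320 - 10527)*(-37894 + D) = (24320 - 10527)*(-37894 + 16817/2) = 13793*(-58971/2) = -813387003/2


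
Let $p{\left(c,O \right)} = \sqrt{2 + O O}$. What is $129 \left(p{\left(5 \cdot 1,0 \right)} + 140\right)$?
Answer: $18060 + 129 \sqrt{2} \approx 18242.0$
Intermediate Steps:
$p{\left(c,O \right)} = \sqrt{2 + O^{2}}$
$129 \left(p{\left(5 \cdot 1,0 \right)} + 140\right) = 129 \left(\sqrt{2 + 0^{2}} + 140\right) = 129 \left(\sqrt{2 + 0} + 140\right) = 129 \left(\sqrt{2} + 140\right) = 129 \left(140 + \sqrt{2}\right) = 18060 + 129 \sqrt{2}$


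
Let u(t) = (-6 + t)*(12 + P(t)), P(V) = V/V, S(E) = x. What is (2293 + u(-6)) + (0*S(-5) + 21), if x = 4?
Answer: 2158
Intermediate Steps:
S(E) = 4
P(V) = 1
u(t) = -78 + 13*t (u(t) = (-6 + t)*(12 + 1) = (-6 + t)*13 = -78 + 13*t)
(2293 + u(-6)) + (0*S(-5) + 21) = (2293 + (-78 + 13*(-6))) + (0*4 + 21) = (2293 + (-78 - 78)) + (0 + 21) = (2293 - 156) + 21 = 2137 + 21 = 2158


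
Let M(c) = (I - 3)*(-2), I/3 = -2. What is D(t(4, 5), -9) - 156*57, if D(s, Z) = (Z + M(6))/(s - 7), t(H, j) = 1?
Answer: -17787/2 ≈ -8893.5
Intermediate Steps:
I = -6 (I = 3*(-2) = -6)
M(c) = 18 (M(c) = (-6 - 3)*(-2) = -9*(-2) = 18)
D(s, Z) = (18 + Z)/(-7 + s) (D(s, Z) = (Z + 18)/(s - 7) = (18 + Z)/(-7 + s))
D(t(4, 5), -9) - 156*57 = (18 - 9)/(-7 + 1) - 156*57 = 9/(-6) - 8892 = -⅙*9 - 8892 = -3/2 - 8892 = -17787/2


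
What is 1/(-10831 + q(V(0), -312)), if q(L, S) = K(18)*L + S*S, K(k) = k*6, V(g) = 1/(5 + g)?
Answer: 5/432673 ≈ 1.1556e-5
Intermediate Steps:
K(k) = 6*k
q(L, S) = S**2 + 108*L (q(L, S) = (6*18)*L + S*S = 108*L + S**2 = S**2 + 108*L)
1/(-10831 + q(V(0), -312)) = 1/(-10831 + ((-312)**2 + 108/(5 + 0))) = 1/(-10831 + (97344 + 108/5)) = 1/(-10831 + 486828/5) = 1/(432673/5) = 5/432673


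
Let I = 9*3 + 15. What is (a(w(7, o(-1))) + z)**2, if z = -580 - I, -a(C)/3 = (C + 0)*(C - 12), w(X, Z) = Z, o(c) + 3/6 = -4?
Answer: 11417641/16 ≈ 7.1360e+5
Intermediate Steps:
o(c) = -9/2 (o(c) = -1/2 - 4 = -9/2)
I = 42 (I = 27 + 15 = 42)
a(C) = -3*C*(-12 + C) (a(C) = -3*(C + 0)*(C - 12) = -3*C*(-12 + C))
z = -622 (z = -580 - 1*42 = -580 - 42 = -622)
(a(w(7, o(-1))) + z)**2 = (3*(-9/2)*(12 - 1*(-9/2)) - 622)**2 = (3*(-9/2)*(12 + 9/2) - 622)**2 = (3*(-9/2)*(33/2) - 622)**2 = (-891/4 - 622)**2 = (-3379/4)**2 = 11417641/16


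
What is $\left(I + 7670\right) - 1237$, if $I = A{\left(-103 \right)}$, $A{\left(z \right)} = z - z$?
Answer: $6433$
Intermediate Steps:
$A{\left(z \right)} = 0$
$I = 0$
$\left(I + 7670\right) - 1237 = \left(0 + 7670\right) - 1237 = 7670 - 1237 = 6433$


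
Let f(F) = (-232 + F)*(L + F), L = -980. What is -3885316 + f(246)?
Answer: -3895592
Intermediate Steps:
f(F) = (-980 + F)*(-232 + F) (f(F) = (-232 + F)*(-980 + F) = (-980 + F)*(-232 + F))
-3885316 + f(246) = -3885316 + (227360 + 246² - 1212*246) = -3885316 + (227360 + 60516 - 298152) = -3885316 - 10276 = -3895592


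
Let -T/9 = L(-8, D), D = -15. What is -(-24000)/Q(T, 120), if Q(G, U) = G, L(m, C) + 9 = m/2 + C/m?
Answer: 64000/267 ≈ 239.70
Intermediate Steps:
L(m, C) = -9 + m/2 + C/m (L(m, C) = -9 + (m/2 + C/m) = -9 + m/2 + C/m)
T = 801/8 (T = -9*(-9 + (½)*(-8) - 15/(-8)) = -9*(-9 - 4 - 15*(-⅛)) = -9*(-9 - 4 + 15/8) = -9*(-89/8) = 801/8 ≈ 100.13)
-(-24000)/Q(T, 120) = -(-24000)/801/8 = -(-24000)*8/801 = -1*(-64000/267) = 64000/267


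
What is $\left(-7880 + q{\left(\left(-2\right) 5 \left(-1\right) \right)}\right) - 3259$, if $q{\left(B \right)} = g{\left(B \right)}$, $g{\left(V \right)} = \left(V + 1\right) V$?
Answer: $-11029$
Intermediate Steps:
$g{\left(V \right)} = V \left(1 + V\right)$ ($g{\left(V \right)} = \left(1 + V\right) V = V \left(1 + V\right)$)
$q{\left(B \right)} = B \left(1 + B\right)$
$\left(-7880 + q{\left(\left(-2\right) 5 \left(-1\right) \right)}\right) - 3259 = \left(-7880 + \left(-2\right) 5 \left(-1\right) \left(1 + \left(-2\right) 5 \left(-1\right)\right)\right) - 3259 = \left(-7880 + \left(-10\right) \left(-1\right) \left(1 - -10\right)\right) - 3259 = \left(-7880 + 10 \left(1 + 10\right)\right) - 3259 = \left(-7880 + 10 \cdot 11\right) - 3259 = \left(-7880 + 110\right) - 3259 = -7770 - 3259 = -11029$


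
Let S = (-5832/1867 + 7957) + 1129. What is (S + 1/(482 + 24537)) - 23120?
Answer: -655680687023/46710473 ≈ -14037.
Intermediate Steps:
S = 16957730/1867 (S = (-5832*1/1867 + 7957) + 1129 = (-5832/1867 + 7957) + 1129 = 14849887/1867 + 1129 = 16957730/1867 ≈ 9082.9)
(S + 1/(482 + 24537)) - 23120 = (16957730/1867 + 1/(482 + 24537)) - 23120 = (16957730/1867 + 1/25019) - 23120 = 424265448737/46710473 - 23120 = -655680687023/46710473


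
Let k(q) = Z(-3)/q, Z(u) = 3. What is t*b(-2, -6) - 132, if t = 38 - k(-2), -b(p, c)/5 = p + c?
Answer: 1448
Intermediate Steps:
k(q) = 3/q
b(p, c) = -5*c - 5*p (b(p, c) = -5*(p + c) = -5*(c + p) = -5*c - 5*p)
t = 79/2 (t = 38 - 3/(-2) = 38 - 3*(-1)/2 = 38 - 1*(-3/2) = 38 + 3/2 = 79/2 ≈ 39.500)
t*b(-2, -6) - 132 = 79*(-5*(-6) - 5*(-2))/2 - 132 = 79*(30 + 10)/2 - 132 = (79/2)*40 - 132 = 1580 - 132 = 1448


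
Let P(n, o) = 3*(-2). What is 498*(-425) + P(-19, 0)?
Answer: -211656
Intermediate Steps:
P(n, o) = -6
498*(-425) + P(-19, 0) = 498*(-425) - 6 = -211650 - 6 = -211656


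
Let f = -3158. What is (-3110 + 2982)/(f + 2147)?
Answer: 128/1011 ≈ 0.12661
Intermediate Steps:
(-3110 + 2982)/(f + 2147) = (-3110 + 2982)/(-3158 + 2147) = -128/(-1011) = -128*(-1/1011) = 128/1011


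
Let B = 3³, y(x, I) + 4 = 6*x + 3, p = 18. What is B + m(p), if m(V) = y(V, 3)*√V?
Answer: 27 + 321*√2 ≈ 480.96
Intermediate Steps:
y(x, I) = -1 + 6*x (y(x, I) = -4 + (6*x + 3) = -4 + (3 + 6*x) = -1 + 6*x)
m(V) = √V*(-1 + 6*V) (m(V) = (-1 + 6*V)*√V = √V*(-1 + 6*V))
B = 27
B + m(p) = 27 + √18*(-1 + 6*18) = 27 + (3*√2)*(-1 + 108) = 27 + (3*√2)*107 = 27 + 321*√2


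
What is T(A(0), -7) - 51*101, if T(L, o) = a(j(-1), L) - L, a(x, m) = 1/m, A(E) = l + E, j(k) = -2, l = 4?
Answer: -20619/4 ≈ -5154.8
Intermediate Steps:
A(E) = 4 + E
T(L, o) = 1/L - L
T(A(0), -7) - 51*101 = (1/(4 + 0) - (4 + 0)) - 51*101 = (1/4 - 1*4) - 5151 = (¼ - 4) - 5151 = -15/4 - 5151 = -20619/4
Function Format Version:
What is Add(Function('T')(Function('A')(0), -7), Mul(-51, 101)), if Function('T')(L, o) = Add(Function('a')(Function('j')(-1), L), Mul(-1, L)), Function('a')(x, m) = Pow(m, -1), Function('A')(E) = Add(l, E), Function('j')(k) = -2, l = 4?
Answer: Rational(-20619, 4) ≈ -5154.8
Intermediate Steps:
Function('A')(E) = Add(4, E)
Function('T')(L, o) = Add(Pow(L, -1), Mul(-1, L))
Add(Function('T')(Function('A')(0), -7), Mul(-51, 101)) = Add(Add(Pow(Add(4, 0), -1), Mul(-1, Add(4, 0))), Mul(-51, 101)) = Add(Add(Pow(4, -1), Mul(-1, 4)), -5151) = Add(Add(Rational(1, 4), -4), -5151) = Add(Rational(-15, 4), -5151) = Rational(-20619, 4)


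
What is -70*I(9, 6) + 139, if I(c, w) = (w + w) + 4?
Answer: -981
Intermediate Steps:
I(c, w) = 4 + 2*w (I(c, w) = 2*w + 4 = 4 + 2*w)
-70*I(9, 6) + 139 = -70*(4 + 2*6) + 139 = -70*(4 + 12) + 139 = -70*16 + 139 = -1120 + 139 = -981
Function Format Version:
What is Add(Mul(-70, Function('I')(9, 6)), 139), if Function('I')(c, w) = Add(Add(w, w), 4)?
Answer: -981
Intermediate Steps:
Function('I')(c, w) = Add(4, Mul(2, w)) (Function('I')(c, w) = Add(Mul(2, w), 4) = Add(4, Mul(2, w)))
Add(Mul(-70, Function('I')(9, 6)), 139) = Add(Mul(-70, Add(4, Mul(2, 6))), 139) = Add(Mul(-70, Add(4, 12)), 139) = Add(Mul(-70, 16), 139) = Add(-1120, 139) = -981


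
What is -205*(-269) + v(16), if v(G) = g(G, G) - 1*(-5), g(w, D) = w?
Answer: 55166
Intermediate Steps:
v(G) = 5 + G (v(G) = G - 1*(-5) = G + 5 = 5 + G)
-205*(-269) + v(16) = -205*(-269) + (5 + 16) = 55145 + 21 = 55166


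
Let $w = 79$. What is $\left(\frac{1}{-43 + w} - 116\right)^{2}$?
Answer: $\frac{17430625}{1296} \approx 13450.0$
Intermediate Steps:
$\left(\frac{1}{-43 + w} - 116\right)^{2} = \left(\frac{1}{-43 + 79} - 116\right)^{2} = \left(\frac{1}{36} - 116\right)^{2} = \left(- \frac{4175}{36}\right)^{2} = \frac{17430625}{1296}$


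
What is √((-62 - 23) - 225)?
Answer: I*√310 ≈ 17.607*I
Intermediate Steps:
√((-62 - 23) - 225) = √(-85 - 225) = √(-310) = I*√310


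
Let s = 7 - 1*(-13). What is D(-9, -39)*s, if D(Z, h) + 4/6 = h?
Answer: -2380/3 ≈ -793.33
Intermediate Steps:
D(Z, h) = -⅔ + h
s = 20 (s = 7 + 13 = 20)
D(-9, -39)*s = (-⅔ - 39)*20 = -119/3*20 = -2380/3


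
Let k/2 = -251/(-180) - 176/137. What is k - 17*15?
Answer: -3141443/12330 ≈ -254.78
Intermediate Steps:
k = 2707/12330 (k = 2*(-251/(-180) - 176/137) = 2*(-251*(-1/180) - 176*1/137) = 2*(251/180 - 176/137) = 2*(2707/24660) = 2707/12330 ≈ 0.21955)
k - 17*15 = 2707/12330 - 17*15 = 2707/12330 - 1*255 = 2707/12330 - 255 = -3141443/12330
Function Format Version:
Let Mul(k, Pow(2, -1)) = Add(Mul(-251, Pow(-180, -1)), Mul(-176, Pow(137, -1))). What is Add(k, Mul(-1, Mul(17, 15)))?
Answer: Rational(-3141443, 12330) ≈ -254.78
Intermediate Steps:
k = Rational(2707, 12330) (k = Mul(2, Add(Mul(-251, Pow(-180, -1)), Mul(-176, Pow(137, -1)))) = Mul(2, Add(Mul(-251, Rational(-1, 180)), Mul(-176, Rational(1, 137)))) = Mul(2, Add(Rational(251, 180), Rational(-176, 137))) = Mul(2, Rational(2707, 24660)) = Rational(2707, 12330) ≈ 0.21955)
Add(k, Mul(-1, Mul(17, 15))) = Add(Rational(2707, 12330), Mul(-1, Mul(17, 15))) = Add(Rational(2707, 12330), Mul(-1, 255)) = Add(Rational(2707, 12330), -255) = Rational(-3141443, 12330)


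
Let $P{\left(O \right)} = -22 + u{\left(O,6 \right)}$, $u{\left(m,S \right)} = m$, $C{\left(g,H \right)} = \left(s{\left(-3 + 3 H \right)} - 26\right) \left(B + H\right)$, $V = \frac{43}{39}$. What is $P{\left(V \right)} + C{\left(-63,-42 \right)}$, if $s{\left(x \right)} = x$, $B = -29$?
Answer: $\frac{428380}{39} \approx 10984.0$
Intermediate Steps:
$V = \frac{43}{39}$ ($V = 43 \cdot \frac{1}{39} = \frac{43}{39} \approx 1.1026$)
$C{\left(g,H \right)} = \left(-29 + H\right) \left(-29 + 3 H\right)$ ($C{\left(g,H \right)} = \left(\left(-3 + 3 H\right) - 26\right) \left(-29 + H\right) = \left(-29 + 3 H\right) \left(-29 + H\right) = \left(-29 + H\right) \left(-29 + 3 H\right)$)
$P{\left(O \right)} = -22 + O$
$P{\left(V \right)} + C{\left(-63,-42 \right)} = \left(-22 + \frac{43}{39}\right) + \left(841 - -4872 + 3 \left(-42\right)^{2}\right) = - \frac{815}{39} + \left(841 + 4872 + 3 \cdot 1764\right) = - \frac{815}{39} + \left(841 + 4872 + 5292\right) = - \frac{815}{39} + 11005 = \frac{428380}{39}$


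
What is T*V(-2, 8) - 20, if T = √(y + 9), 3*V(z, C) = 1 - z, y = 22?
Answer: -20 + √31 ≈ -14.432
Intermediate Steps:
V(z, C) = ⅓ - z/3 (V(z, C) = (1 - z)/3 = ⅓ - z/3)
T = √31 (T = √(22 + 9) = √31 ≈ 5.5678)
T*V(-2, 8) - 20 = √31*(⅓ - ⅓*(-2)) - 20 = √31*(⅓ + ⅔) - 20 = √31*1 - 20 = √31 - 20 = -20 + √31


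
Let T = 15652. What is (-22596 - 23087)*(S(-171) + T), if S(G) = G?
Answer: -707218523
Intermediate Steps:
(-22596 - 23087)*(S(-171) + T) = (-22596 - 23087)*(-171 + 15652) = -45683*15481 = -707218523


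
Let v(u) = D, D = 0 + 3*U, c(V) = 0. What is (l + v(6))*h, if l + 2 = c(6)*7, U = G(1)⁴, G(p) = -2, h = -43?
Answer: -1978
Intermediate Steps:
U = 16 (U = (-2)⁴ = 16)
l = -2 (l = -2 + 0*7 = -2 + 0 = -2)
D = 48 (D = 0 + 3*16 = 0 + 48 = 48)
v(u) = 48
(l + v(6))*h = (-2 + 48)*(-43) = 46*(-43) = -1978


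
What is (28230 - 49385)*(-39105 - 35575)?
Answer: 1579855400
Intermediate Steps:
(28230 - 49385)*(-39105 - 35575) = -21155*(-74680) = 1579855400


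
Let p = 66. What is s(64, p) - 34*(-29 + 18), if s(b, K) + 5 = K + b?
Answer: 499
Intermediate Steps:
s(b, K) = -5 + K + b (s(b, K) = -5 + (K + b) = -5 + K + b)
s(64, p) - 34*(-29 + 18) = (-5 + 66 + 64) - 34*(-29 + 18) = 125 - 34*(-11) = 125 + 374 = 499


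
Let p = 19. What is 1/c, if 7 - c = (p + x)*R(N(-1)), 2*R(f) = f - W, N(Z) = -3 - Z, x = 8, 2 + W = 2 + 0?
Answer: 1/34 ≈ 0.029412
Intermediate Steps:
W = 0 (W = -2 + (2 + 0) = -2 + 2 = 0)
R(f) = f/2 (R(f) = (f - 1*0)/2 = (f + 0)/2 = f/2)
c = 34 (c = 7 - (19 + 8)*(-3 - 1*(-1))/2 = 7 - 27*(-3 + 1)/2 = 7 - 27*(½)*(-2) = 7 - 27*(-1) = 7 - 1*(-27) = 7 + 27 = 34)
1/c = 1/34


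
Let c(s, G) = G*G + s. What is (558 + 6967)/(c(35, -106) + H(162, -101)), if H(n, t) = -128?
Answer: 7525/11143 ≈ 0.67531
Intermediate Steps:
c(s, G) = s + G**2 (c(s, G) = G**2 + s = s + G**2)
(558 + 6967)/(c(35, -106) + H(162, -101)) = (558 + 6967)/((35 + (-106)**2) - 128) = 7525/((35 + 11236) - 128) = 7525/(11271 - 128) = 7525/11143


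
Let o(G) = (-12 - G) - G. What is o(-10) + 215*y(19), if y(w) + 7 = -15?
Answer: -4722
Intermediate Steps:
y(w) = -22 (y(w) = -7 - 15 = -22)
o(G) = -12 - 2*G
o(-10) + 215*y(19) = (-12 - 2*(-10)) + 215*(-22) = (-12 + 20) - 4730 = 8 - 4730 = -4722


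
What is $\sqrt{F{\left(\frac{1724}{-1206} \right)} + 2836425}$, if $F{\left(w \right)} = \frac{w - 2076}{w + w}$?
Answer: $\frac{\sqrt{2108128487090}}{862} \approx 1684.4$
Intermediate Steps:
$F{\left(w \right)} = \frac{-2076 + w}{2 w}$
$\sqrt{F{\left(\frac{1724}{-1206} \right)} + 2836425} = \sqrt{\frac{-2076 + \frac{1724}{-1206}}{2 \frac{1724}{-1206}} + 2836425} = \sqrt{\frac{-2076 + 1724 \left(- \frac{1}{1206}\right)}{2 \cdot 1724 \left(- \frac{1}{1206}\right)} + 2836425} = \sqrt{\frac{-2076 - \frac{862}{603}}{2 \left(- \frac{862}{603}\right)} + 2836425} = \sqrt{\frac{1}{2} \left(- \frac{603}{862}\right) \left(- \frac{1252690}{603}\right) + 2836425} = \sqrt{\frac{626345}{862} + 2836425} = \sqrt{\frac{2445624695}{862}} = \frac{\sqrt{2108128487090}}{862}$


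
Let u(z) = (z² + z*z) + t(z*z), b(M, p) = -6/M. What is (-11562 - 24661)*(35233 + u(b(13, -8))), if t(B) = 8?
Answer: -215736979623/169 ≈ -1.2766e+9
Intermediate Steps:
u(z) = 8 + 2*z² (u(z) = (z² + z*z) + 8 = (z² + z²) + 8 = 2*z² + 8 = 8 + 2*z²)
(-11562 - 24661)*(35233 + u(b(13, -8))) = (-11562 - 24661)*(35233 + (8 + 2*(-6/13)²)) = -36223*(35233 + (8 + 2*(-6*1/13)²)) = -36223*(35233 + (8 + 2*(-6/13)²)) = -36223*(35233 + (8 + 2*(36/169))) = -36223*(35233 + (8 + 72/169)) = -36223*(35233 + 1424/169) = -36223*5955801/169 = -215736979623/169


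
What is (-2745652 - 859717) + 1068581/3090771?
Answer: -11143368880918/3090771 ≈ -3.6054e+6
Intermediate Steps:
(-2745652 - 859717) + 1068581/3090771 = -3605369 + 1068581*(1/3090771) = -3605369 + 1068581/3090771 = -11143368880918/3090771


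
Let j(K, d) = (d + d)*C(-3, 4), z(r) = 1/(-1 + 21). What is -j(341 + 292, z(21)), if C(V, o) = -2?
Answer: ⅕ ≈ 0.20000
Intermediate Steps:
z(r) = 1/20
j(K, d) = -4*d (j(K, d) = (d + d)*(-2) = (2*d)*(-2) = -4*d)
-j(341 + 292, z(21)) = -(-4)/20 = -1*(-⅕) = ⅕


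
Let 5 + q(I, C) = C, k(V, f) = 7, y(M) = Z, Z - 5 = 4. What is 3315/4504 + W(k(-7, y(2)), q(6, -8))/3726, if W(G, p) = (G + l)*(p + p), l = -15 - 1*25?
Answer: 2702687/2796984 ≈ 0.96629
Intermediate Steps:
Z = 9 (Z = 5 + 4 = 9)
y(M) = 9
q(I, C) = -5 + C
l = -40 (l = -15 - 25 = -40)
W(G, p) = 2*p*(-40 + G) (W(G, p) = (G - 40)*(p + p) = (-40 + G)*(2*p) = 2*p*(-40 + G))
3315/4504 + W(k(-7, y(2)), q(6, -8))/3726 = 3315/4504 + (2*(-5 - 8)*(-40 + 7))/3726 = 3315*(1/4504) + (2*(-13)*(-33))*(1/3726) = 3315/4504 + 858*(1/3726) = 3315/4504 + 143/621 = 2702687/2796984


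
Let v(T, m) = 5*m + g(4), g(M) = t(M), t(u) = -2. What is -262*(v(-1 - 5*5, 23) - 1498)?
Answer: 362870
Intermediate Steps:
g(M) = -2
v(T, m) = -2 + 5*m (v(T, m) = 5*m - 2 = -2 + 5*m)
-262*(v(-1 - 5*5, 23) - 1498) = -262*((-2 + 5*23) - 1498) = -262*((-2 + 115) - 1498) = -262*(113 - 1498) = -262*(-1385) = 362870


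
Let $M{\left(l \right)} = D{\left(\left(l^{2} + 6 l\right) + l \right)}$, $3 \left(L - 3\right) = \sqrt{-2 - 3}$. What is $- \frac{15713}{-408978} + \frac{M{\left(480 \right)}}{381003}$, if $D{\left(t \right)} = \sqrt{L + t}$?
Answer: $\frac{15713}{408978} + \frac{\sqrt{2103867 + 3 i \sqrt{5}}}{1143009} \approx 0.039689 + 2.0231 \cdot 10^{-9} i$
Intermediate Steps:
$L = 3 + \frac{i \sqrt{5}}{3}$ ($L = 3 + \frac{\sqrt{-2 - 3}}{3} = 3 + \frac{\sqrt{-5}}{3} = 3 + \frac{i \sqrt{5}}{3} \approx 3.0 + 0.74536 i$)
$D{\left(t \right)} = \sqrt{3 + t + \frac{i \sqrt{5}}{3}}$ ($D{\left(t \right)} = \sqrt{\left(3 + \frac{i \sqrt{5}}{3}\right) + t} = \sqrt{3 + t + \frac{i \sqrt{5}}{3}}$)
$M{\left(l \right)} = \frac{\sqrt{27 + 9 l^{2} + 63 l + 3 i \sqrt{5}}}{3}$ ($M{\left(l \right)} = \frac{\sqrt{27 + 9 \left(\left(l^{2} + 6 l\right) + l\right) + 3 i \sqrt{5}}}{3} = \frac{\sqrt{27 + 9 \left(l^{2} + 7 l\right) + 3 i \sqrt{5}}}{3} = \frac{\sqrt{27 + \left(9 l^{2} + 63 l\right) + 3 i \sqrt{5}}}{3} = \frac{\sqrt{27 + 9 l^{2} + 63 l + 3 i \sqrt{5}}}{3}$)
$- \frac{15713}{-408978} + \frac{M{\left(480 \right)}}{381003} = - \frac{15713}{-408978} + \frac{\frac{1}{3} \sqrt{3} \sqrt{9 + i \sqrt{5} + 3 \cdot 480 \left(7 + 480\right)}}{381003} = \left(-15713\right) \left(- \frac{1}{408978}\right) + \frac{\sqrt{3} \sqrt{9 + i \sqrt{5} + 3 \cdot 480 \cdot 487}}{3} \cdot \frac{1}{381003} = \frac{15713}{408978} + \frac{\sqrt{3} \sqrt{9 + i \sqrt{5} + 701280}}{3} \cdot \frac{1}{381003} = \frac{15713}{408978} + \frac{\sqrt{3} \sqrt{701289 + i \sqrt{5}}}{3} \cdot \frac{1}{381003} = \frac{15713}{408978} + \frac{\sqrt{3} \sqrt{701289 + i \sqrt{5}}}{1143009}$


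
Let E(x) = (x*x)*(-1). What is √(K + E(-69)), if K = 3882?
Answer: I*√879 ≈ 29.648*I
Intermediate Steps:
E(x) = -x² (E(x) = x²*(-1) = -x²)
√(K + E(-69)) = √(3882 - 1*(-69)²) = √(3882 - 1*4761) = √(3882 - 4761) = √(-879) = I*√879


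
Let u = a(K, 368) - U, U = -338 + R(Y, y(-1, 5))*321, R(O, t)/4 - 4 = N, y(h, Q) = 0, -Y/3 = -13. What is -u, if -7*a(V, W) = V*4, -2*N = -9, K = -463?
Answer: 72180/7 ≈ 10311.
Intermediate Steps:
N = 9/2 (N = -½*(-9) = 9/2 ≈ 4.5000)
Y = 39 (Y = -3*(-13) = 39)
R(O, t) = 34 (R(O, t) = 16 + 4*(9/2) = 16 + 18 = 34)
a(V, W) = -4*V/7 (a(V, W) = -V*4/7 = -4*V/7)
U = 10576 (U = -338 + 34*321 = -338 + 10914 = 10576)
u = -72180/7 (u = -4/7*(-463) - 1*10576 = 1852/7 - 10576 = -72180/7 ≈ -10311.)
-u = -1*(-72180/7) = 72180/7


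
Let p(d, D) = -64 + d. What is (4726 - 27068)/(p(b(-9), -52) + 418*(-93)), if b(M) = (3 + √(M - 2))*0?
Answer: 11171/19469 ≈ 0.57378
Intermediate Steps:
b(M) = 0 (b(M) = (3 + √(-2 + M))*0 = 0)
(4726 - 27068)/(p(b(-9), -52) + 418*(-93)) = (4726 - 27068)/((-64 + 0) + 418*(-93)) = -22342/(-64 - 38874) = -22342/(-38938) = -22342*(-1/38938) = 11171/19469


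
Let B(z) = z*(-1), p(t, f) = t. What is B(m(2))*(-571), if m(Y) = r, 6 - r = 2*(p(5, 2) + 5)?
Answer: -7994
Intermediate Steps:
r = -14 (r = 6 - 2*(5 + 5) = 6 - 2*10 = 6 - 1*20 = 6 - 20 = -14)
m(Y) = -14
B(z) = -z
B(m(2))*(-571) = -1*(-14)*(-571) = 14*(-571) = -7994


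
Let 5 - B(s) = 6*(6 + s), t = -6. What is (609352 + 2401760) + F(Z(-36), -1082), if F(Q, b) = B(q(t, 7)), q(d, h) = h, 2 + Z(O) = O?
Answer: 3011039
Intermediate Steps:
Z(O) = -2 + O
B(s) = -31 - 6*s (B(s) = 5 - 6*(6 + s) = 5 - (36 + 6*s) = 5 + (-36 - 6*s) = -31 - 6*s)
F(Q, b) = -73 (F(Q, b) = -31 - 6*7 = -31 - 42 = -73)
(609352 + 2401760) + F(Z(-36), -1082) = (609352 + 2401760) - 73 = 3011112 - 73 = 3011039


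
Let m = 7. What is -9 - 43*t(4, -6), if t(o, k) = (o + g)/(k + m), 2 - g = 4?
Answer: -95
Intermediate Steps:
g = -2 (g = 2 - 1*4 = 2 - 4 = -2)
t(o, k) = (-2 + o)/(7 + k) (t(o, k) = (o - 2)/(k + 7) = (-2 + o)/(7 + k))
-9 - 43*t(4, -6) = -9 - 43*(-2 + 4)/(7 - 6) = -9 - 43*2/1 = -9 - 43*2 = -9 - 86 = -95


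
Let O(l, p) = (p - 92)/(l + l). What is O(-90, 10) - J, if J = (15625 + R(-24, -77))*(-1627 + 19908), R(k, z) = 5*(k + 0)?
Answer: -25510221409/90 ≈ -2.8345e+8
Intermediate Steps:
R(k, z) = 5*k
O(l, p) = (-92 + p)/(2*l) (O(l, p) = (-92 + p)/((2*l)) = (-92 + p)*(1/(2*l)) = (-92 + p)/(2*l))
J = 283446905 (J = (15625 + 5*(-24))*(-1627 + 19908) = (15625 - 120)*18281 = 15505*18281 = 283446905)
O(-90, 10) - J = (½)*(-92 + 10)/(-90) - 1*283446905 = (½)*(-1/90)*(-82) - 283446905 = 41/90 - 283446905 = -25510221409/90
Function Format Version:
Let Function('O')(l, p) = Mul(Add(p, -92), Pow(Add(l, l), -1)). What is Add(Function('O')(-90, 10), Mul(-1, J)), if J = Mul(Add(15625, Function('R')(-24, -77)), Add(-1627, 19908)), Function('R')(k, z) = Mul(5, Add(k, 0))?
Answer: Rational(-25510221409, 90) ≈ -2.8345e+8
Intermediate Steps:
Function('R')(k, z) = Mul(5, k)
Function('O')(l, p) = Mul(Rational(1, 2), Pow(l, -1), Add(-92, p)) (Function('O')(l, p) = Mul(Add(-92, p), Pow(Mul(2, l), -1)) = Mul(Add(-92, p), Mul(Rational(1, 2), Pow(l, -1))) = Mul(Rational(1, 2), Pow(l, -1), Add(-92, p)))
J = 283446905 (J = Mul(Add(15625, Mul(5, -24)), Add(-1627, 19908)) = Mul(Add(15625, -120), 18281) = Mul(15505, 18281) = 283446905)
Add(Function('O')(-90, 10), Mul(-1, J)) = Add(Mul(Rational(1, 2), Pow(-90, -1), Add(-92, 10)), Mul(-1, 283446905)) = Add(Mul(Rational(1, 2), Rational(-1, 90), -82), -283446905) = Add(Rational(41, 90), -283446905) = Rational(-25510221409, 90)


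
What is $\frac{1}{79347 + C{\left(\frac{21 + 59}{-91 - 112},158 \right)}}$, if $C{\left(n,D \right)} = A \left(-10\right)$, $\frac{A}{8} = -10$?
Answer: $\frac{1}{80147} \approx 1.2477 \cdot 10^{-5}$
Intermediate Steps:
$A = -80$ ($A = 8 \left(-10\right) = -80$)
$C{\left(n,D \right)} = 800$ ($C{\left(n,D \right)} = \left(-80\right) \left(-10\right) = 800$)
$\frac{1}{79347 + C{\left(\frac{21 + 59}{-91 - 112},158 \right)}} = \frac{1}{79347 + 800} = \frac{1}{80147}$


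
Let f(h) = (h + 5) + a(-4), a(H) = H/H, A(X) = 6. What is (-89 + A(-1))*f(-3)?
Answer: -249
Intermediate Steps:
a(H) = 1
f(h) = 6 + h (f(h) = (h + 5) + 1 = (5 + h) + 1 = 6 + h)
(-89 + A(-1))*f(-3) = (-89 + 6)*(6 - 3) = -83*3 = -249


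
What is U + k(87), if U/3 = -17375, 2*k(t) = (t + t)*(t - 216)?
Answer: -63348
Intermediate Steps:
k(t) = t*(-216 + t) (k(t) = ((t + t)*(t - 216))/2 = ((2*t)*(-216 + t))/2 = (2*t*(-216 + t))/2 = t*(-216 + t))
U = -52125 (U = 3*(-17375) = -52125)
U + k(87) = -52125 + 87*(-216 + 87) = -52125 + 87*(-129) = -52125 - 11223 = -63348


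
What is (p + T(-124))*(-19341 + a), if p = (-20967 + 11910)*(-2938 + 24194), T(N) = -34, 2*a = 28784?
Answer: 952759833074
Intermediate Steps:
a = 14392 (a = (1/2)*28784 = 14392)
p = -192515592 (p = -9057*21256 = -192515592)
(p + T(-124))*(-19341 + a) = (-192515592 - 34)*(-19341 + 14392) = -192515626*(-4949) = 952759833074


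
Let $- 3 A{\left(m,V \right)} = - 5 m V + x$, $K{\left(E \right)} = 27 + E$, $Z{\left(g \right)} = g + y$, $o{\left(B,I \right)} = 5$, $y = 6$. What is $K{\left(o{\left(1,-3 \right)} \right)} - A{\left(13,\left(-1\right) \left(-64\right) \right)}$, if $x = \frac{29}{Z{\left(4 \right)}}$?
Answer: $- \frac{13537}{10} \approx -1353.7$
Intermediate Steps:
$Z{\left(g \right)} = 6 + g$ ($Z{\left(g \right)} = g + 6 = 6 + g$)
$x = \frac{29}{10}$ ($x = \frac{29}{6 + 4} = \frac{29}{10} \approx 2.9$)
$A{\left(m,V \right)} = - \frac{29}{30} + \frac{5 V m}{3}$ ($A{\left(m,V \right)} = - \frac{- 5 m V + \frac{29}{10}}{3} = - \frac{- 5 V m + \frac{29}{10}}{3} = - \frac{\frac{29}{10} - 5 V m}{3} = - \frac{29}{30} + \frac{5 V m}{3}$)
$K{\left(o{\left(1,-3 \right)} \right)} - A{\left(13,\left(-1\right) \left(-64\right) \right)} = \left(27 + 5\right) - \left(- \frac{29}{30} + \frac{5}{3} \left(\left(-1\right) \left(-64\right)\right) 13\right) = 32 - \left(- \frac{29}{30} + \frac{5}{3} \cdot 64 \cdot 13\right) = 32 - \left(- \frac{29}{30} + \frac{4160}{3}\right) = 32 - \frac{13857}{10} = - \frac{13537}{10}$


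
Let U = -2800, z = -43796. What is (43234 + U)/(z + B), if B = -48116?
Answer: -20217/45956 ≈ -0.43992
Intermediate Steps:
(43234 + U)/(z + B) = (43234 - 2800)/(-43796 - 48116) = 40434/(-91912) = 40434*(-1/91912) = -20217/45956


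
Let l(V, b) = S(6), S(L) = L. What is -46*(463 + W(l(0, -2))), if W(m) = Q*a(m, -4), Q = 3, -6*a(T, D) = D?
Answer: -21390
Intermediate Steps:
l(V, b) = 6
a(T, D) = -D/6
W(m) = 2 (W(m) = 3*(-⅙*(-4)) = 3*(⅔) = 2)
-46*(463 + W(l(0, -2))) = -46*(463 + 2) = -46*465 = -21390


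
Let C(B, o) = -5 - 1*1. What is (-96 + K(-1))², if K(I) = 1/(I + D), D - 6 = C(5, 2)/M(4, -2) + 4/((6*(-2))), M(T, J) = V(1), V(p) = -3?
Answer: 3674889/400 ≈ 9187.2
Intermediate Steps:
C(B, o) = -6 (C(B, o) = -5 - 1 = -6)
M(T, J) = -3
D = 23/3 (D = 6 + (-6/(-3) + 4/((6*(-2)))) = 6 + (-6*(-⅓) + 4/(-12)) = 6 + (2 + 4*(-1/12)) = 6 + (2 - ⅓) = 6 + 5/3 = 23/3 ≈ 7.6667)
K(I) = 1/(23/3 + I) (K(I) = 1/(I + 23/3) = 1/(23/3 + I))
(-96 + K(-1))² = (-96 + 3/(23 + 3*(-1)))² = (-96 + 3/(23 - 3))² = (-96 + 3/20)² = (-1917/20)² = 3674889/400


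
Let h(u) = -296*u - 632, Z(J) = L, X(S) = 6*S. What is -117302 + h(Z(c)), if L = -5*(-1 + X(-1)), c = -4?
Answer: -128294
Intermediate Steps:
L = 35 (L = -5*(-1 + 6*(-1)) = -5*(-1 - 6) = -5*(-7) = 35)
Z(J) = 35
h(u) = -632 - 296*u
-117302 + h(Z(c)) = -117302 + (-632 - 296*35) = -117302 + (-632 - 10360) = -117302 - 10992 = -128294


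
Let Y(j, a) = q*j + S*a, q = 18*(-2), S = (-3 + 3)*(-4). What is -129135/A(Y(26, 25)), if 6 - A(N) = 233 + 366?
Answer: 129135/593 ≈ 217.77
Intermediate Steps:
S = 0 (S = 0*(-4) = 0)
q = -36
Y(j, a) = -36*j (Y(j, a) = -36*j + 0*a = -36*j + 0 = -36*j)
A(N) = -593 (A(N) = 6 - (233 + 366) = 6 - 1*599 = 6 - 599 = -593)
-129135/A(Y(26, 25)) = -129135/(-593) = -129135*(-1/593) = 129135/593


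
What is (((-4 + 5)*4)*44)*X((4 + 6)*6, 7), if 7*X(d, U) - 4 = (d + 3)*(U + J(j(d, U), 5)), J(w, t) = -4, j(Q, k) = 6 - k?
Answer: 33968/7 ≈ 4852.6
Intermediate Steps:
X(d, U) = 4/7 + (-4 + U)*(3 + d)/7 (X(d, U) = 4/7 + ((d + 3)*(U - 4))/7 = 4/7 + ((3 + d)*(-4 + U))/7 = 4/7 + ((-4 + U)*(3 + d))/7 = 4/7 + (-4 + U)*(3 + d)/7)
(((-4 + 5)*4)*44)*X((4 + 6)*6, 7) = (((-4 + 5)*4)*44)*(-8/7 - 4*(4 + 6)*6/7 + (3/7)*7 + (1/7)*7*((4 + 6)*6)) = ((1*4)*44)*(-8/7 - 40*6/7 + 3 + (1/7)*7*(10*6)) = (4*44)*(-8/7 - 4/7*60 + 3 + (1/7)*7*60) = 176*(-8/7 - 240/7 + 3 + 60) = 176*(193/7) = 33968/7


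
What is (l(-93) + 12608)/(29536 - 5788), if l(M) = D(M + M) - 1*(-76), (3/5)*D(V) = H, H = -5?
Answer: 38027/71244 ≈ 0.53376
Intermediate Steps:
D(V) = -25/3 (D(V) = (5/3)*(-5) = -25/3)
l(M) = 203/3 (l(M) = -25/3 - 1*(-76) = -25/3 + 76 = 203/3)
(l(-93) + 12608)/(29536 - 5788) = (203/3 + 12608)/(29536 - 5788) = (38027/3)/23748 = (38027/3)*(1/23748) = 38027/71244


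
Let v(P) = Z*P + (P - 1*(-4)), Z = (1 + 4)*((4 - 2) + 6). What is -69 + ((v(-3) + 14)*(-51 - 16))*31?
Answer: 218016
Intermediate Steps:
Z = 40 (Z = 5*(2 + 6) = 5*8 = 40)
v(P) = 4 + 41*P (v(P) = 40*P + (P - 1*(-4)) = 40*P + (P + 4) = 40*P + (4 + P) = 4 + 41*P)
-69 + ((v(-3) + 14)*(-51 - 16))*31 = -69 + (((4 + 41*(-3)) + 14)*(-51 - 16))*31 = -69 + (((4 - 123) + 14)*(-67))*31 = -69 + ((-119 + 14)*(-67))*31 = -69 - 105*(-67)*31 = -69 + 7035*31 = -69 + 218085 = 218016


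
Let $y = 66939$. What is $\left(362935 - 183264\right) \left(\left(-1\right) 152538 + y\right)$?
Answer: $-15379657929$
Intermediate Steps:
$\left(362935 - 183264\right) \left(\left(-1\right) 152538 + y\right) = \left(362935 - 183264\right) \left(\left(-1\right) 152538 + 66939\right) = 179671 \left(-152538 + 66939\right) = 179671 \left(-85599\right) = -15379657929$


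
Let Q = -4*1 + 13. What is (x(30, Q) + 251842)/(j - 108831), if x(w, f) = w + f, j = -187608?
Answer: -251881/296439 ≈ -0.84969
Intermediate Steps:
Q = 9 (Q = -4 + 13 = 9)
x(w, f) = f + w
(x(30, Q) + 251842)/(j - 108831) = ((9 + 30) + 251842)/(-187608 - 108831) = (39 + 251842)/(-296439) = 251881*(-1/296439) = -251881/296439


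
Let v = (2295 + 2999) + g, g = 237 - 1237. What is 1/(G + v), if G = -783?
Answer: 1/3511 ≈ 0.00028482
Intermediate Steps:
g = -1000
v = 4294 (v = (2295 + 2999) - 1000 = 5294 - 1000 = 4294)
1/(G + v) = 1/(-783 + 4294) = 1/3511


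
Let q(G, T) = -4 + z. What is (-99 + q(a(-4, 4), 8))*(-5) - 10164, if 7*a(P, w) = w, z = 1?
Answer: -9654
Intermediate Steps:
a(P, w) = w/7
q(G, T) = -3 (q(G, T) = -4 + 1 = -3)
(-99 + q(a(-4, 4), 8))*(-5) - 10164 = (-99 - 3)*(-5) - 10164 = -102*(-5) - 10164 = 510 - 10164 = -9654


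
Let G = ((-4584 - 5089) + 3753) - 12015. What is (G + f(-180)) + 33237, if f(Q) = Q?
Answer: 15122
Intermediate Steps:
G = -17935 (G = (-9673 + 3753) - 12015 = -5920 - 12015 = -17935)
(G + f(-180)) + 33237 = (-17935 - 180) + 33237 = -18115 + 33237 = 15122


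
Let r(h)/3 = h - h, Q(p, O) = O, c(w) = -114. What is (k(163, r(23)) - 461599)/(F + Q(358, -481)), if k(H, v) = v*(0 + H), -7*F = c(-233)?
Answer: 3231193/3253 ≈ 993.30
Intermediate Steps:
F = 114/7 (F = -⅐*(-114) = 114/7 ≈ 16.286)
r(h) = 0 (r(h) = 3*(h - h) = 3*0 = 0)
k(H, v) = H*v (k(H, v) = v*H = H*v)
(k(163, r(23)) - 461599)/(F + Q(358, -481)) = (163*0 - 461599)/(114/7 - 481) = (0 - 461599)/(-3253/7) = -461599*(-7/3253) = 3231193/3253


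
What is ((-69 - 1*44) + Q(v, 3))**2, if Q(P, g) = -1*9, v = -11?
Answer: 14884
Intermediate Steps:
Q(P, g) = -9
((-69 - 1*44) + Q(v, 3))**2 = ((-69 - 1*44) - 9)**2 = ((-69 - 44) - 9)**2 = (-113 - 9)**2 = (-122)**2 = 14884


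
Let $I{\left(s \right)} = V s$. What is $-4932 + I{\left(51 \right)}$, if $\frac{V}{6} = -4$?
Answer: $-6156$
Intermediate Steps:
$V = -24$ ($V = 6 \left(-4\right) = -24$)
$I{\left(s \right)} = - 24 s$
$-4932 + I{\left(51 \right)} = -4932 - 1224 = -6156$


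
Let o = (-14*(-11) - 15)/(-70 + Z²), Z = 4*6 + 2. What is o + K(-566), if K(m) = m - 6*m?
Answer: 1715119/606 ≈ 2830.2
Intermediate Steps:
K(m) = -5*m
Z = 26 (Z = 24 + 2 = 26)
o = 139/606 (o = (-14*(-11) - 15)/(-70 + 26²) = (154 - 15)/(-70 + 676) = 139/606 ≈ 0.22937)
o + K(-566) = 139/606 - 5*(-566) = 139/606 + 2830 = 1715119/606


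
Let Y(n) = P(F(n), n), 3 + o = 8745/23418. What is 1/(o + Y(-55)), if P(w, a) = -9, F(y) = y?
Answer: -7806/90757 ≈ -0.086010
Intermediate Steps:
o = -20503/7806 (o = -3 + 8745/23418 = -3 + 8745*(1/23418) = -3 + 2915/7806 = -20503/7806 ≈ -2.6266)
Y(n) = -9
1/(o + Y(-55)) = 1/(-20503/7806 - 9) = 1/(-90757/7806) = -7806/90757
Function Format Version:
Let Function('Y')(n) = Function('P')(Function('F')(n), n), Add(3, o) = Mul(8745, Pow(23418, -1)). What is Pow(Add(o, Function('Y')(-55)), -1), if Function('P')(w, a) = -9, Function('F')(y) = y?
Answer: Rational(-7806, 90757) ≈ -0.086010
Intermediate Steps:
o = Rational(-20503, 7806) (o = Add(-3, Mul(8745, Pow(23418, -1))) = Add(-3, Mul(8745, Rational(1, 23418))) = Add(-3, Rational(2915, 7806)) = Rational(-20503, 7806) ≈ -2.6266)
Function('Y')(n) = -9
Pow(Add(o, Function('Y')(-55)), -1) = Pow(Add(Rational(-20503, 7806), -9), -1) = Pow(Rational(-90757, 7806), -1) = Rational(-7806, 90757)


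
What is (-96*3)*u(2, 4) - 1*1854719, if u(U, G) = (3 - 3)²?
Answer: -1854719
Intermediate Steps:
u(U, G) = 0 (u(U, G) = 0² = 0)
(-96*3)*u(2, 4) - 1*1854719 = -96*3*0 - 1*1854719 = -288*0 - 1854719 = 0 - 1854719 = -1854719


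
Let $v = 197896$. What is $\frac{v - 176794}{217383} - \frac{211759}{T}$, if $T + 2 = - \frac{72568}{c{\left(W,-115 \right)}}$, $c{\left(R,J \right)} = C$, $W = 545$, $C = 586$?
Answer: $\frac{4496130130987}{2671637070} \approx 1682.9$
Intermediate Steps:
$c{\left(R,J \right)} = 586$
$T = - \frac{36870}{293}$ ($T = -2 - \frac{72568}{586} = -2 - \frac{36284}{293} = - \frac{36870}{293} \approx -125.84$)
$\frac{v - 176794}{217383} - \frac{211759}{T} = \frac{197896 - 176794}{217383} - \frac{211759}{- \frac{36870}{293}} = 21102 \cdot \frac{1}{217383} - - \frac{62045387}{36870} = \frac{7034}{72461} + \frac{62045387}{36870} = \frac{4496130130987}{2671637070}$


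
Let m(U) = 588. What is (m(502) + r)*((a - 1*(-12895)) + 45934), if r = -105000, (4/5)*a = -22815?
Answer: -3164753823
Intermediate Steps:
a = -114075/4 (a = (5/4)*(-22815) = -114075/4 ≈ -28519.)
(m(502) + r)*((a - 1*(-12895)) + 45934) = (588 - 105000)*((-114075/4 - 1*(-12895)) + 45934) = -104412*((-114075/4 + 12895) + 45934) = -104412*(-62495/4 + 45934) = -104412*121241/4 = -3164753823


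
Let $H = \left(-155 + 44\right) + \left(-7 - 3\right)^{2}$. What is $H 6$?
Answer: $-66$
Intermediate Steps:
$H = -11$ ($H = -111 + \left(-10\right)^{2} = -111 + 100 = -11$)
$H 6 = \left(-11\right) 6 = -66$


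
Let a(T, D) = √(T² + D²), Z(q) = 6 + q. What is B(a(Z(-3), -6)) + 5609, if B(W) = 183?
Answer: 5792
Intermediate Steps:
a(T, D) = √(D² + T²)
B(a(Z(-3), -6)) + 5609 = 183 + 5609 = 5792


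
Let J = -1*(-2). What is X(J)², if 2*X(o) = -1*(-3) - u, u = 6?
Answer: 9/4 ≈ 2.2500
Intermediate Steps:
J = 2
X(o) = -3/2 (X(o) = (-1*(-3) - 1*6)/2 = (3 - 6)/2 = (½)*(-3) = -3/2)
X(J)² = (-3/2)² = 9/4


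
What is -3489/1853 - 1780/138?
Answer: -1889911/127857 ≈ -14.781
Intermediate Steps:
-3489/1853 - 1780/138 = -3489*1/1853 - 1780*1/138 = -3489/1853 - 890/69 = -1889911/127857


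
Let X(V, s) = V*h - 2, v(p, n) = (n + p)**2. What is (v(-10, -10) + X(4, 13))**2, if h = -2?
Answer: 152100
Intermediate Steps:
X(V, s) = -2 - 2*V (X(V, s) = V*(-2) - 2 = -2*V - 2 = -2 - 2*V)
(v(-10, -10) + X(4, 13))**2 = ((-10 - 10)**2 + (-2 - 2*4))**2 = ((-20)**2 + (-2 - 8))**2 = (400 - 10)**2 = 390**2 = 152100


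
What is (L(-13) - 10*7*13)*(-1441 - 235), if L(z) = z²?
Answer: 1241916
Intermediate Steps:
(L(-13) - 10*7*13)*(-1441 - 235) = ((-13)² - 10*7*13)*(-1441 - 235) = (169 - 70*13)*(-1676) = (169 - 910)*(-1676) = -741*(-1676) = 1241916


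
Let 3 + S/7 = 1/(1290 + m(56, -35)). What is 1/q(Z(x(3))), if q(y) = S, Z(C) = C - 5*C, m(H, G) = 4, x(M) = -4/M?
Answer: -1294/27167 ≈ -0.047631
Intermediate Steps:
Z(C) = -4*C
S = -27167/1294 (S = -21 + 7/(1290 + 4) = -21 + 7/1294 = -27167/1294 ≈ -20.995)
q(y) = -27167/1294
1/q(Z(x(3))) = 1/(-27167/1294) = -1294/27167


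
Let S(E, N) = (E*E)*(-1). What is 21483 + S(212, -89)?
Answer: -23461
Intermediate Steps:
S(E, N) = -E² (S(E, N) = E²*(-1) = -E²)
21483 + S(212, -89) = 21483 - 1*212² = 21483 - 1*44944 = 21483 - 44944 = -23461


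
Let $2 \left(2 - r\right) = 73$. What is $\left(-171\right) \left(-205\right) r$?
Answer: $- \frac{2418795}{2} \approx -1.2094 \cdot 10^{6}$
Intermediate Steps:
$r = - \frac{69}{2}$ ($r = 2 - \frac{73}{2} = - \frac{69}{2} \approx -34.5$)
$\left(-171\right) \left(-205\right) r = \left(-171\right) \left(-205\right) \left(- \frac{69}{2}\right) = 35055 \left(- \frac{69}{2}\right) = - \frac{2418795}{2}$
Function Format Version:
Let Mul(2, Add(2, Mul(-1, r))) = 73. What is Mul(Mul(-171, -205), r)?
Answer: Rational(-2418795, 2) ≈ -1.2094e+6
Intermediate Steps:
r = Rational(-69, 2) (r = Add(2, Mul(Rational(-1, 2), 73)) = Add(2, Rational(-73, 2)) = Rational(-69, 2) ≈ -34.500)
Mul(Mul(-171, -205), r) = Mul(Mul(-171, -205), Rational(-69, 2)) = Mul(35055, Rational(-69, 2)) = Rational(-2418795, 2)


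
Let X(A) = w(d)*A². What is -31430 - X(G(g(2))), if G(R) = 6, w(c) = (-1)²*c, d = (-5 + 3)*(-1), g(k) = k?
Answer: -31502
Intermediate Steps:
d = 2 (d = -2*(-1) = 2)
w(c) = c (w(c) = 1*c = c)
X(A) = 2*A²
-31430 - X(G(g(2))) = -31430 - 2*6² = -31430 - 2*36 = -31430 - 1*72 = -31430 - 72 = -31502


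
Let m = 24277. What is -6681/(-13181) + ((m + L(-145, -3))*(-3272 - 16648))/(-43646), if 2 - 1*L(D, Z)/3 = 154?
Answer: 3127432425423/287648963 ≈ 10872.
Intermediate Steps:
L(D, Z) = -456 (L(D, Z) = 6 - 3*154 = 6 - 462 = -456)
-6681/(-13181) + ((m + L(-145, -3))*(-3272 - 16648))/(-43646) = -6681/(-13181) + ((24277 - 456)*(-3272 - 16648))/(-43646) = -6681*(-1/13181) + (23821*(-19920))*(-1/43646) = 6681/13181 - 474514320*(-1/43646) = 6681/13181 + 237257160/21823 = 3127432425423/287648963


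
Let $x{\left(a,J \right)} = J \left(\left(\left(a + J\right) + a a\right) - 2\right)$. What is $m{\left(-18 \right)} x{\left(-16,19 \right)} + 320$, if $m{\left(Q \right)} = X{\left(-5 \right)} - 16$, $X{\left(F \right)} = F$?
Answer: $-102223$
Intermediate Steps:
$m{\left(Q \right)} = -21$ ($m{\left(Q \right)} = -5 - 16 = -21$)
$x{\left(a,J \right)} = J \left(-2 + J + a + a^{2}\right)$ ($x{\left(a,J \right)} = J \left(\left(\left(J + a\right) + a^{2}\right) - 2\right) = J \left(\left(J + a + a^{2}\right) - 2\right) = J \left(-2 + J + a + a^{2}\right)$)
$m{\left(-18 \right)} x{\left(-16,19 \right)} + 320 = - 21 \cdot 19 \left(-2 + 19 - 16 + \left(-16\right)^{2}\right) + 320 = - 21 \cdot 19 \left(-2 + 19 - 16 + 256\right) + 320 = - 21 \cdot 19 \cdot 257 + 320 = \left(-21\right) 4883 + 320 = -102543 + 320 = -102223$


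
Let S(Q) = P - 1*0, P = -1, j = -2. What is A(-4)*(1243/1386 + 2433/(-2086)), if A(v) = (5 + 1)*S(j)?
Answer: 5060/3129 ≈ 1.6171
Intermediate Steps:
S(Q) = -1 (S(Q) = -1 - 1*0 = -1 + 0 = -1)
A(v) = -6 (A(v) = (5 + 1)*(-1) = 6*(-1) = -6)
A(-4)*(1243/1386 + 2433/(-2086)) = -6*(1243/1386 + 2433/(-2086)) = -6*(1243*(1/1386) + 2433*(-1/2086)) = -6*(113/126 - 2433/2086) = -6*(-2530/9387) = 5060/3129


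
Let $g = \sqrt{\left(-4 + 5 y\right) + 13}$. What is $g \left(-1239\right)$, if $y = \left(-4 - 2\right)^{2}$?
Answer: $- 3717 \sqrt{21} \approx -17033.0$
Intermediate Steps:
$y = 36$ ($y = \left(-6\right)^{2} = 36$)
$g = 3 \sqrt{21}$ ($g = \sqrt{\left(-4 + 5 \cdot 36\right) + 13} = \sqrt{\left(-4 + 180\right) + 13} = \sqrt{176 + 13} = \sqrt{189} = 3 \sqrt{21} \approx 13.748$)
$g \left(-1239\right) = 3 \sqrt{21} \left(-1239\right) = - 3717 \sqrt{21}$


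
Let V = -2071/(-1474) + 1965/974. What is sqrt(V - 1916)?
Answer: I*sqrt(246383684973547)/358919 ≈ 43.733*I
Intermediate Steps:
V = 1228391/358919 (V = -2071*(-1/1474) + 1965*(1/974) = 2071/1474 + 1965/974 = 1228391/358919 ≈ 3.4225)
sqrt(V - 1916) = sqrt(1228391/358919 - 1916) = sqrt(-686460413/358919) = I*sqrt(246383684973547)/358919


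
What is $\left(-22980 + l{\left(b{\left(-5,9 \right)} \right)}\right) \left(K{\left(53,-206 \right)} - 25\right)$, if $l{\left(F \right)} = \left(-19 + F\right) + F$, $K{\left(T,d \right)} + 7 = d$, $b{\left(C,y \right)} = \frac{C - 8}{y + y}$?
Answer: $\frac{49266952}{9} \approx 5.4741 \cdot 10^{6}$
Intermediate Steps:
$b{\left(C,y \right)} = \frac{-8 + C}{2 y}$
$K{\left(T,d \right)} = -7 + d$
$l{\left(F \right)} = -19 + 2 F$
$\left(-22980 + l{\left(b{\left(-5,9 \right)} \right)}\right) \left(K{\left(53,-206 \right)} - 25\right) = \left(-22980 - \left(19 - 2 \frac{-8 - 5}{2 \cdot 9}\right)\right) \left(\left(-7 - 206\right) - 25\right) = \left(-22980 - \left(19 - 2 \cdot \frac{1}{2} \cdot \frac{1}{9} \left(-13\right)\right)\right) \left(-213 + \left(52 - 77\right)\right) = \left(-22980 + \left(-19 + 2 \left(- \frac{13}{18}\right)\right)\right) \left(-213 - 25\right) = \left(-22980 - \frac{184}{9}\right) \left(-238\right) = \left(- \frac{207004}{9}\right) \left(-238\right) = \frac{49266952}{9}$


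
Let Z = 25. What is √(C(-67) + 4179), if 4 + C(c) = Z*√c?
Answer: 5*√(167 + I*√67) ≈ 64.634 + 1.583*I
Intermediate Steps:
C(c) = -4 + 25*√c
√(C(-67) + 4179) = √((-4 + 25*√(-67)) + 4179) = √((-4 + 25*(I*√67)) + 4179) = √((-4 + 25*I*√67) + 4179) = √(4175 + 25*I*√67)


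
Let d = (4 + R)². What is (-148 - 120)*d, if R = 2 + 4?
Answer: -26800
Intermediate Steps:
R = 6
d = 100 (d = (4 + 6)² = 10² = 100)
(-148 - 120)*d = (-148 - 120)*100 = -268*100 = -26800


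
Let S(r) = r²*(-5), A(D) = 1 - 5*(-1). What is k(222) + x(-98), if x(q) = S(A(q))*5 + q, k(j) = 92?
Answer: -906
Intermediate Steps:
A(D) = 6 (A(D) = 1 + 5 = 6)
S(r) = -5*r²
x(q) = -900 + q (x(q) = -5*6²*5 + q = -5*36*5 + q = -180*5 + q = -900 + q)
k(222) + x(-98) = 92 + (-900 - 98) = 92 - 998 = -906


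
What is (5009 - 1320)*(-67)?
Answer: -247163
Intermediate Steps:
(5009 - 1320)*(-67) = 3689*(-67) = -247163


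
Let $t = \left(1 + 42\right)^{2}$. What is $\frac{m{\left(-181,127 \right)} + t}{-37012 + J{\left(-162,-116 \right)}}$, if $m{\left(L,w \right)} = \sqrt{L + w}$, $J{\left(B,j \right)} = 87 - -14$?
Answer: $- \frac{1849}{36911} - \frac{3 i \sqrt{6}}{36911} \approx -0.050093 - 0.00019909 i$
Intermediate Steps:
$J{\left(B,j \right)} = 101$ ($J{\left(B,j \right)} = 87 + 14 = 101$)
$t = 1849$ ($t = 43^{2} = 1849$)
$\frac{m{\left(-181,127 \right)} + t}{-37012 + J{\left(-162,-116 \right)}} = \frac{\sqrt{-181 + 127} + 1849}{-37012 + 101} = \frac{\sqrt{-54} + 1849}{-36911} = \left(3 i \sqrt{6} + 1849\right) \left(- \frac{1}{36911}\right) = \left(1849 + 3 i \sqrt{6}\right) \left(- \frac{1}{36911}\right) = - \frac{1849}{36911} - \frac{3 i \sqrt{6}}{36911}$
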